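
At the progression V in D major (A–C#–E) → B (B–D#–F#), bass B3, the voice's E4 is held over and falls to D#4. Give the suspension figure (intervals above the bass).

At the second chord the bass is B3. The suspended E4 lies a fourth above the bass; after resolving down by step to D#4, the interval above the bass becomes a third.
Suspension figures are named by those two intervals: 4–3.

4–3 suspension.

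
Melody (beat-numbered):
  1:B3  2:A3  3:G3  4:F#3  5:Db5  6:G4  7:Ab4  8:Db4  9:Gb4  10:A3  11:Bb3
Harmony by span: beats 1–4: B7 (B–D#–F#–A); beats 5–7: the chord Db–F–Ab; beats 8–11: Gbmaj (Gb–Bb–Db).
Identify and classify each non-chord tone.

The harmony at that moment is B dominant seventh chord (B, D#, F#, A); G3 is not a chord tone.
It is approached by step down from A3 and left by step down to F#3.
Step in, step out in the same direction — a passing tone.
The harmony at that moment is Db major triad (Db, F, Ab); G4 is not a chord tone.
It is approached by leap down from Db5 and left by step up to Ab4.
Leap in, step out — an appoggiatura.
The harmony at that moment is Gb major triad (Gb, Bb, Db); A3 is not a chord tone.
It is approached by leap down from Gb4 and left by step up to Bb3.
Leap in, step out — an appoggiatura.

G3 (beat 3) — passing tone; G4 (beat 6) — appoggiatura; A3 (beat 10) — appoggiatura.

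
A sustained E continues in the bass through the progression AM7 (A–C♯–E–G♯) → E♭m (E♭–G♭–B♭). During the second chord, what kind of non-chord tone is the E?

Pedal tone (pedal point).

The harmony at that moment is E♭ minor triad (E♭, G♭, B♭); E is not a chord tone.
It is held over (the same pitch as the preceding E) and then sustained as the same pitch into the next harmony.
Sustained through a change of harmony — a pedal tone.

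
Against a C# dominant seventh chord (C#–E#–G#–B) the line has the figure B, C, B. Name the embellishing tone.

The harmony at that moment is C# dominant seventh chord (C#, E#, G#, B); C is not a chord tone.
It is approached by step up from B and left by step down to B.
Step away and step back to the same note — a neighbor tone (upper neighbor).

C is a neighbor tone.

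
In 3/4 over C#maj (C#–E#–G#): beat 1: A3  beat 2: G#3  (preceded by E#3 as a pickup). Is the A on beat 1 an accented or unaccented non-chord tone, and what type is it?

The harmony at that moment is C# major triad (C#, E#, G#); A3 is not a chord tone.
It is approached by leap up from E#3 and left by step down to G#3.
Leap in, step out — an appoggiatura.
It falls on the downbeat, so it is accented.

Accented appoggiatura.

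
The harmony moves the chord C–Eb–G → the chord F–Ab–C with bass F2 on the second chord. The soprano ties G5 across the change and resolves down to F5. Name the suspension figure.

9–8 suspension.

At the second chord the bass is F2. The suspended G5 lies a ninth above the bass; after resolving down by step to F5, the interval above the bass becomes an octave.
Suspension figures are named by those two intervals: 9–8.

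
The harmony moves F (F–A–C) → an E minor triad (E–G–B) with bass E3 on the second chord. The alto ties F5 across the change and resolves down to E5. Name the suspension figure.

At the second chord the bass is E3. The suspended F5 lies a ninth above the bass; after resolving down by step to E5, the interval above the bass becomes an octave.
Suspension figures are named by those two intervals: 9–8.

9–8 suspension.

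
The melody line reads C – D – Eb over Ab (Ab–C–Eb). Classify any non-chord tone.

The harmony at that moment is Ab major triad (Ab, C, Eb); D is not a chord tone.
It is approached by step up from C and left by step up to Eb.
Step in, step out in the same direction — a passing tone.

D is a passing tone.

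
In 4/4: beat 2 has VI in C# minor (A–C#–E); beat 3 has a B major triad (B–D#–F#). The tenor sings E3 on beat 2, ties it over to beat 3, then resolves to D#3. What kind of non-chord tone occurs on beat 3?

Suspension.

The harmony at that moment is B major triad (B, D#, F#); E3 is not a chord tone.
It is held over (the same pitch as the preceding E3) and left by step down to D#3.
Held over from the previous chord and resolving down by step — a suspension.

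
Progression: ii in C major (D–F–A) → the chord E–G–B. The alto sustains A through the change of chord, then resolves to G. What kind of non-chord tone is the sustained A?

The harmony at that moment is E minor triad (E, G, B); A is not a chord tone.
It is held over (the same pitch as the preceding A) and left by step down to G.
Held over from the previous chord and resolving down by step — a suspension.

A is a suspension.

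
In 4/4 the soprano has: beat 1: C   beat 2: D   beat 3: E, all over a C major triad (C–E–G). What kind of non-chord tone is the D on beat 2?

The harmony at that moment is C major triad (C, E, G); D is not a chord tone.
It is approached by step up from C and left by step up to E.
Step in, step out in the same direction — a passing tone.

Passing tone.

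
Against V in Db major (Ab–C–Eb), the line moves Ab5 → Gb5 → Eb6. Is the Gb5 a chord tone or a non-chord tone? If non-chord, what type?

The harmony at that moment is Ab major triad (Ab, C, Eb); Gb5 is not a chord tone.
It is approached by step down from Ab5 and left by leap up to Eb6.
Step in, leap out — an escape tone.

Non-chord tone — an escape tone.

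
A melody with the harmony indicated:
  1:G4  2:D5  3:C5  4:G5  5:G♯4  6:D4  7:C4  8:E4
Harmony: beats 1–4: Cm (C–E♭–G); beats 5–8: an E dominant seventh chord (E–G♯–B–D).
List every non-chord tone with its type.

The harmony at that moment is C minor triad (C, E♭, G); D5 is not a chord tone.
It is approached by leap up from G4 and left by step down to C5.
Leap in, step out — an appoggiatura.
The harmony at that moment is E dominant seventh chord (E, G♯, B, D); C4 is not a chord tone.
It is approached by step down from D4 and left by leap up to E4.
Step in, leap out — an escape tone.

D5 (beat 2) — appoggiatura; C4 (beat 7) — escape tone.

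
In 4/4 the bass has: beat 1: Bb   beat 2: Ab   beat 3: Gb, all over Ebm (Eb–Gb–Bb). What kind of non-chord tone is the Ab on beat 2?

Passing tone.

The harmony at that moment is Eb minor triad (Eb, Gb, Bb); Ab is not a chord tone.
It is approached by step down from Bb and left by step down to Gb.
Step in, step out in the same direction — a passing tone.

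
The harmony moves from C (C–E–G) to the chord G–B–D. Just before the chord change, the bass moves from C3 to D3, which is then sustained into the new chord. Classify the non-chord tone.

D3 is an anticipation.

The harmony at that moment is C major triad (C, E, G); D3 is not a chord tone.
It is approached by step up from C3 and then sustained as the same pitch into the next harmony.
Arriving early and becoming a chord tone when the harmony changes — an anticipation.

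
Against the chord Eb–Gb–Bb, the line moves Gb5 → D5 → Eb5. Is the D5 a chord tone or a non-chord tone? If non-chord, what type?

The harmony at that moment is Eb minor triad (Eb, Gb, Bb); D5 is not a chord tone.
It is approached by leap down from Gb5 and left by step up to Eb5.
Leap in, step out — an appoggiatura.

Non-chord tone — an appoggiatura.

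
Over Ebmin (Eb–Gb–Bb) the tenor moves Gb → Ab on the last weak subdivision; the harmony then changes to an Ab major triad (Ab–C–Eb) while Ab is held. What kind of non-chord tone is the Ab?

Ab is an anticipation.

The harmony at that moment is Eb minor triad (Eb, Gb, Bb); Ab is not a chord tone.
It is approached by step up from Gb and then sustained as the same pitch into the next harmony.
Arriving early and becoming a chord tone when the harmony changes — an anticipation.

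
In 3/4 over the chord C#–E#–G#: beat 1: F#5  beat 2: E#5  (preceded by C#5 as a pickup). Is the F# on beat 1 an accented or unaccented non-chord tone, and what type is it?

Accented appoggiatura.

The harmony at that moment is C# major triad (C#, E#, G#); F#5 is not a chord tone.
It is approached by leap up from C#5 and left by step down to E#5.
Leap in, step out — an appoggiatura.
It falls on the downbeat, so it is accented.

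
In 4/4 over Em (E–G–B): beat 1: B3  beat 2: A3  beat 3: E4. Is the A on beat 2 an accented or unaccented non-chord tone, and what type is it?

Unaccented escape tone.

The harmony at that moment is E minor triad (E, G, B); A3 is not a chord tone.
It is approached by step down from B3 and left by leap up to E4.
Step in, leap out — an escape tone.
It falls on a weak beat, so it is unaccented.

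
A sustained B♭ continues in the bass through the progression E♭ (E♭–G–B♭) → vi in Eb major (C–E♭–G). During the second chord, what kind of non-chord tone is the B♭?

Pedal tone (pedal point).

The harmony at that moment is C minor triad (C, E♭, G); B♭ is not a chord tone.
It is held over (the same pitch as the preceding B♭) and then sustained as the same pitch into the next harmony.
Sustained through a change of harmony — a pedal tone.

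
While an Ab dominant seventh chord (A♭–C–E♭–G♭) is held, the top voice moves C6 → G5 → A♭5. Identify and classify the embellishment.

G5 is an appoggiatura.

The harmony at that moment is A♭ dominant seventh chord (A♭, C, E♭, G♭); G5 is not a chord tone.
It is approached by leap down from C6 and left by step up to A♭5.
Leap in, step out — an appoggiatura.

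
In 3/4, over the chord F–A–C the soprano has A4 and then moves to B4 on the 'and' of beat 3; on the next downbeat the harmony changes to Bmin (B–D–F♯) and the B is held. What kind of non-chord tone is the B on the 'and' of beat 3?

The harmony at that moment is F major triad (F, A, C); B4 is not a chord tone.
It is approached by step up from A4 and then sustained as the same pitch into the next harmony.
Arriving early and becoming a chord tone when the harmony changes — an anticipation.

Anticipation.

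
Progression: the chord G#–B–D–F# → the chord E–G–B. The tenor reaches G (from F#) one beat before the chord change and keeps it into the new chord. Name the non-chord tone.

The harmony at that moment is G# half-diminished seventh chord (G#, B, D, F#); G is not a chord tone.
It is approached by step up from F# and then sustained as the same pitch into the next harmony.
Arriving early and becoming a chord tone when the harmony changes — an anticipation.

G is an anticipation.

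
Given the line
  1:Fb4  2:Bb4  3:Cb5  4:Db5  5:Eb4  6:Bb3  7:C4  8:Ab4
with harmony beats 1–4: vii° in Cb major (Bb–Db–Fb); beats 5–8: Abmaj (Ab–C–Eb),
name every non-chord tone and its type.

The harmony at that moment is Bb diminished triad (Bb, Db, Fb); Cb5 is not a chord tone.
It is approached by step up from Bb4 and left by step up to Db5.
Step in, step out in the same direction — a passing tone.
The harmony at that moment is Ab major triad (Ab, C, Eb); Bb3 is not a chord tone.
It is approached by leap down from Eb4 and left by step up to C4.
Leap in, step out — an appoggiatura.

Cb5 (beat 3) — passing tone; Bb3 (beat 6) — appoggiatura.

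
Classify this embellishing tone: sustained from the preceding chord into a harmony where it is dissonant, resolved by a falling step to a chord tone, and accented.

Approach: by preparation — the pitch is first a chord tone, then held (tied or repeated) while the harmony changes under it. Departure: down by step. Metric position: strong.
A prepared dissonance that resolves downward by step — a suspension. (The same figure resolving upward would be a retardation.)

Suspension.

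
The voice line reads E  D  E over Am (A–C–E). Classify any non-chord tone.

D is a neighbor tone.

The harmony at that moment is A minor triad (A, C, E); D is not a chord tone.
It is approached by step down from E and left by step up to E.
Step away and step back to the same note — a neighbor tone (lower neighbor).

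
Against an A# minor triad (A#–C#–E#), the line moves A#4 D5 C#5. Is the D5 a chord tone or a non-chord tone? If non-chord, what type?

Non-chord tone — an appoggiatura.

The harmony at that moment is A# minor triad (A#, C#, E#); D5 is not a chord tone.
It is approached by leap up from A#4 and left by step down to C#5.
Leap in, step out — an appoggiatura.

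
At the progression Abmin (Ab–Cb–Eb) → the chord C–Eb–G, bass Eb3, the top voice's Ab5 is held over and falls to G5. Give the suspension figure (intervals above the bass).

4–3 suspension.

At the second chord the bass is Eb3. The suspended Ab5 lies a fourth above the bass; after resolving down by step to G5, the interval above the bass becomes a third.
Suspension figures are named by those two intervals: 4–3.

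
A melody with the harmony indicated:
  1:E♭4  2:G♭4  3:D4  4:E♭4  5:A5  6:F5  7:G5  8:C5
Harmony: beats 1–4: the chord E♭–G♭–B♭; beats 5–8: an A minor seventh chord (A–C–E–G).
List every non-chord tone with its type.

D4 (beat 3) — appoggiatura; F5 (beat 6) — appoggiatura.

The harmony at that moment is E♭ minor triad (E♭, G♭, B♭); D4 is not a chord tone.
It is approached by leap down from G♭4 and left by step up to E♭4.
Leap in, step out — an appoggiatura.
The harmony at that moment is A minor seventh chord (A, C, E, G); F5 is not a chord tone.
It is approached by leap down from A5 and left by step up to G5.
Leap in, step out — an appoggiatura.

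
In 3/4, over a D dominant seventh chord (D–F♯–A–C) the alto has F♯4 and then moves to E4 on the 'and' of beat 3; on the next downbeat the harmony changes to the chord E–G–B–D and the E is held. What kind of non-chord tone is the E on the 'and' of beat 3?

The harmony at that moment is D dominant seventh chord (D, F♯, A, C); E4 is not a chord tone.
It is approached by step down from F♯4 and then sustained as the same pitch into the next harmony.
Arriving early and becoming a chord tone when the harmony changes — an anticipation.

Anticipation.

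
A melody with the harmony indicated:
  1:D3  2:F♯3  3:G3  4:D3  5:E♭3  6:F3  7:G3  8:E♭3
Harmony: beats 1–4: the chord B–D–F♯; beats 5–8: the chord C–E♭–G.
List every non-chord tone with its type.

The harmony at that moment is B minor triad (B, D, F♯); G3 is not a chord tone.
It is approached by step up from F♯3 and left by leap down to D3.
Step in, leap out — an escape tone.
The harmony at that moment is C minor triad (C, E♭, G); F3 is not a chord tone.
It is approached by step up from E♭3 and left by step up to G3.
Step in, step out in the same direction — a passing tone.

G3 (beat 3) — escape tone; F3 (beat 6) — passing tone.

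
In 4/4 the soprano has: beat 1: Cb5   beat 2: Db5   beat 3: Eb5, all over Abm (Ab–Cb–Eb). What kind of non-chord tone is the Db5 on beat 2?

The harmony at that moment is Ab minor triad (Ab, Cb, Eb); Db5 is not a chord tone.
It is approached by step up from Cb5 and left by step up to Eb5.
Step in, step out in the same direction — a passing tone.

Passing tone.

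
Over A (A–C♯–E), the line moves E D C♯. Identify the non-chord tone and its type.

The harmony at that moment is A major triad (A, C♯, E); D is not a chord tone.
It is approached by step down from E and left by step down to C♯.
Step in, step out in the same direction — a passing tone.

D is a passing tone.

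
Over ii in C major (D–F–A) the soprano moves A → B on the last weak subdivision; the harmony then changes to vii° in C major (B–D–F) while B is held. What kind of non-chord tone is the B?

The harmony at that moment is D minor triad (D, F, A); B is not a chord tone.
It is approached by step up from A and then sustained as the same pitch into the next harmony.
Arriving early and becoming a chord tone when the harmony changes — an anticipation.

B is an anticipation.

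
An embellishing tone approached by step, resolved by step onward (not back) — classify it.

Passing tone.

Approach: by step. Departure: by step, continuing in the same direction.
Stepwise on both sides with no change of direction means the note fills in the space between two different chord tones — a passing tone. (Had it turned back to its starting note it would be a neighbor tone instead.)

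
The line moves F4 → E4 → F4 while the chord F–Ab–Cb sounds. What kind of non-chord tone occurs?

The harmony at that moment is F diminished triad (F, Ab, Cb); E4 is not a chord tone.
It is approached by step down from F4 and left by step up to F4.
Step away and step back to the same note — a neighbor tone (lower neighbor).

E4 is a neighbor tone.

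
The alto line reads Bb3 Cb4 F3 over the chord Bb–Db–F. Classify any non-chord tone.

The harmony at that moment is Bb minor triad (Bb, Db, F); Cb4 is not a chord tone.
It is approached by step up from Bb3 and left by leap down to F3.
Step in, leap out — an escape tone.

Cb4 is an escape tone.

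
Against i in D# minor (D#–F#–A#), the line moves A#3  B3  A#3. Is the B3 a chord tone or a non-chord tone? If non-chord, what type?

The harmony at that moment is D# minor triad (D#, F#, A#); B3 is not a chord tone.
It is approached by step up from A#3 and left by step down to A#3.
Step away and step back to the same note — a neighbor tone (upper neighbor).

Non-chord tone — a neighbor tone.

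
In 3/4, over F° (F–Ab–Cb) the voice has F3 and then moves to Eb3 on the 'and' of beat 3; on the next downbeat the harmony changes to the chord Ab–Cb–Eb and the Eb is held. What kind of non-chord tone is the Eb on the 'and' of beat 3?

The harmony at that moment is F diminished triad (F, Ab, Cb); Eb3 is not a chord tone.
It is approached by step down from F3 and then sustained as the same pitch into the next harmony.
Arriving early and becoming a chord tone when the harmony changes — an anticipation.

Anticipation.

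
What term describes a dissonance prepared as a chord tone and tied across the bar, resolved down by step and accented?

Approach: by preparation — the pitch is first a chord tone, then held (tied or repeated) while the harmony changes under it. Departure: down by step. Metric position: strong.
A prepared dissonance that resolves downward by step — a suspension. (The same figure resolving upward would be a retardation.)

Suspension.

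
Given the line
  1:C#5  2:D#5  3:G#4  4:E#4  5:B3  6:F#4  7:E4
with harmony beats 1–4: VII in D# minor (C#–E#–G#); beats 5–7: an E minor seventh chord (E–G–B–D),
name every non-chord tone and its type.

D#5 (beat 2) — escape tone; F#4 (beat 6) — appoggiatura.

The harmony at that moment is C# major triad (C#, E#, G#); D#5 is not a chord tone.
It is approached by step up from C#5 and left by leap down to G#4.
Step in, leap out — an escape tone.
The harmony at that moment is E minor seventh chord (E, G, B, D); F#4 is not a chord tone.
It is approached by leap up from B3 and left by step down to E4.
Leap in, step out — an appoggiatura.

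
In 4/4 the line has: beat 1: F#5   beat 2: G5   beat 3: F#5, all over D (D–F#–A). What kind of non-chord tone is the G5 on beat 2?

The harmony at that moment is D major triad (D, F#, A); G5 is not a chord tone.
It is approached by step up from F#5 and left by step down to F#5.
Step away and step back to the same note — a neighbor tone (upper neighbor).

Upper neighbor tone.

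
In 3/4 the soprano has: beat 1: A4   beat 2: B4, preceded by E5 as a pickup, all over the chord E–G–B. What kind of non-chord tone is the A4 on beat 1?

The harmony at that moment is E minor triad (E, G, B); A4 is not a chord tone.
It is approached by leap down from E5 and left by step up to B4.
Leap in, step out, metrically accented — an appoggiatura.

Appoggiatura.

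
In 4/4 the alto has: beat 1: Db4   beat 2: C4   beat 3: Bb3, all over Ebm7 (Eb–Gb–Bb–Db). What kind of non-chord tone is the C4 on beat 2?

The harmony at that moment is Eb minor seventh chord (Eb, Gb, Bb, Db); C4 is not a chord tone.
It is approached by step down from Db4 and left by step down to Bb3.
Step in, step out in the same direction — a passing tone.

Passing tone.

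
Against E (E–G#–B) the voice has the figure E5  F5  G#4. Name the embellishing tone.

F5 is an escape tone.

The harmony at that moment is E major triad (E, G#, B); F5 is not a chord tone.
It is approached by step up from E5 and left by leap down to G#4.
Step in, leap out — an escape tone.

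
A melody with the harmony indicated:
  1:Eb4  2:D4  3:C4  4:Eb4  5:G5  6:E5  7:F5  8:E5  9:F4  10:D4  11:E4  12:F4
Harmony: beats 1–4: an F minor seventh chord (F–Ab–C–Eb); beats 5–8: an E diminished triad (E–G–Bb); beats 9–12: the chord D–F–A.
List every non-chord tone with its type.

D4 (beat 2) — passing tone; F5 (beat 7) — neighbor tone; E4 (beat 11) — passing tone.

The harmony at that moment is F minor seventh chord (F, Ab, C, Eb); D4 is not a chord tone.
It is approached by step down from Eb4 and left by step down to C4.
Step in, step out in the same direction — a passing tone.
The harmony at that moment is E diminished triad (E, G, Bb); F5 is not a chord tone.
It is approached by step up from E5 and left by step down to E5.
Step away and step back to the same note — a neighbor tone (upper neighbor).
The harmony at that moment is D minor triad (D, F, A); E4 is not a chord tone.
It is approached by step up from D4 and left by step up to F4.
Step in, step out in the same direction — a passing tone.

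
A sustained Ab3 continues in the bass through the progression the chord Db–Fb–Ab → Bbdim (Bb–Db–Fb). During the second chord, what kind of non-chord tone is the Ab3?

The harmony at that moment is Bb diminished triad (Bb, Db, Fb); Ab3 is not a chord tone.
It is held over (the same pitch as the preceding Ab3) and then sustained as the same pitch into the next harmony.
Sustained through a change of harmony — a pedal tone.

Pedal tone (pedal point).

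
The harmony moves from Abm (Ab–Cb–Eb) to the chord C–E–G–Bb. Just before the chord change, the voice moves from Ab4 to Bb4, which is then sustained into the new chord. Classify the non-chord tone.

The harmony at that moment is Ab minor triad (Ab, Cb, Eb); Bb4 is not a chord tone.
It is approached by step up from Ab4 and then sustained as the same pitch into the next harmony.
Arriving early and becoming a chord tone when the harmony changes — an anticipation.

Bb4 is an anticipation.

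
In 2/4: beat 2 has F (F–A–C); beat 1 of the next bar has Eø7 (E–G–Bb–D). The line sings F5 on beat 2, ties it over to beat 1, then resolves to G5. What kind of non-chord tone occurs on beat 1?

The harmony at that moment is E half-diminished seventh chord (E, G, Bb, D); F5 is not a chord tone.
It is held over (the same pitch as the preceding F5) and left by step up to G5.
Held over from the previous chord and resolving up by step — a retardation.

Retardation.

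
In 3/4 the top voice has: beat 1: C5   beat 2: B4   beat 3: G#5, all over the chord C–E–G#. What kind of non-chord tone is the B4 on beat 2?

The harmony at that moment is C augmented triad (C, E, G#); B4 is not a chord tone.
It is approached by step down from C5 and left by leap up to G#5.
Step in, leap out, on a weak beat — an escape tone.

Escape tone.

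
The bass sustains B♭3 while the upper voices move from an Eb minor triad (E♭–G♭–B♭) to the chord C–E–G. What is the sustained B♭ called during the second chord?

Pedal tone (pedal point).

The harmony at that moment is C major triad (C, E, G); B♭3 is not a chord tone.
It is held over (the same pitch as the preceding B♭3) and then sustained as the same pitch into the next harmony.
Sustained through a change of harmony — a pedal tone.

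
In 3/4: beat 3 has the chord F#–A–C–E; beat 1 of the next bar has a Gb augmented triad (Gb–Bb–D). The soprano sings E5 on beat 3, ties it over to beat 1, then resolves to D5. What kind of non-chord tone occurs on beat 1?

Suspension.

The harmony at that moment is Gb augmented triad (Gb, Bb, D); E5 is not a chord tone.
It is held over (the same pitch as the preceding E5) and left by step down to D5.
Held over from the previous chord and resolving down by step — a suspension.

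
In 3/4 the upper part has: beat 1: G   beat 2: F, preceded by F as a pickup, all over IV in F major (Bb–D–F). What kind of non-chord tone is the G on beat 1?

Upper neighbor tone.

The harmony at that moment is Bb major triad (Bb, D, F); G is not a chord tone.
It is approached by step up from F and left by step down to F.
Step away and step back to the same note — a neighbor tone (upper neighbor).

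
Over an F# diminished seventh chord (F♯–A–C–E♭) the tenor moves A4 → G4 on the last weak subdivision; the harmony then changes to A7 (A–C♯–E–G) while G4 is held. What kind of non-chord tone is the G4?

The harmony at that moment is F♯ diminished seventh chord (F♯, A, C, E♭); G4 is not a chord tone.
It is approached by step down from A4 and then sustained as the same pitch into the next harmony.
Arriving early and becoming a chord tone when the harmony changes — an anticipation.

G4 is an anticipation.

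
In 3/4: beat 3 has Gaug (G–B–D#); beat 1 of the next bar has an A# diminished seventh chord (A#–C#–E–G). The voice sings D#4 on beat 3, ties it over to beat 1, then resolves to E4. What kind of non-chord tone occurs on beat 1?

Retardation.

The harmony at that moment is A# diminished seventh chord (A#, C#, E, G); D#4 is not a chord tone.
It is held over (the same pitch as the preceding D#4) and left by step up to E4.
Held over from the previous chord and resolving up by step — a retardation.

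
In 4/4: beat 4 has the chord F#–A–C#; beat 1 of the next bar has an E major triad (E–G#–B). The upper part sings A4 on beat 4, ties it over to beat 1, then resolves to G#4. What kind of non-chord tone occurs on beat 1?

The harmony at that moment is E major triad (E, G#, B); A4 is not a chord tone.
It is held over (the same pitch as the preceding A4) and left by step down to G#4.
Held over from the previous chord and resolving down by step — a suspension.

Suspension.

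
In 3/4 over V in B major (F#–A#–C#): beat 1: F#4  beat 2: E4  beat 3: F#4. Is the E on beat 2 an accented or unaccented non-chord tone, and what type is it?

The harmony at that moment is F# major triad (F#, A#, C#); E4 is not a chord tone.
It is approached by step down from F#4 and left by step up to F#4.
Step away and step back to the same note — a neighbor tone (lower neighbor).
It falls on a weak beat, so it is unaccented.

Unaccented neighbor tone.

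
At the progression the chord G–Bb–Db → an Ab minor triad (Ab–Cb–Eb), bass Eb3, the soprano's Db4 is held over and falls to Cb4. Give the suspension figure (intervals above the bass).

7–6 suspension.

At the second chord the bass is Eb3. The suspended Db4 lies a seventh above the bass; after resolving down by step to Cb4, the interval above the bass becomes a sixth.
Suspension figures are named by those two intervals: 7–6.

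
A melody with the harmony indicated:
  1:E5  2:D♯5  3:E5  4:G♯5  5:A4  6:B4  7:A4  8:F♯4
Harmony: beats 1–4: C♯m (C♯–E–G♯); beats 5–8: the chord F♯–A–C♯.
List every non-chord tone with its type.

The harmony at that moment is C♯ minor triad (C♯, E, G♯); D♯5 is not a chord tone.
It is approached by step down from E5 and left by step up to E5.
Step away and step back to the same note — a neighbor tone (lower neighbor).
The harmony at that moment is F♯ minor triad (F♯, A, C♯); B4 is not a chord tone.
It is approached by step up from A4 and left by step down to A4.
Step away and step back to the same note — a neighbor tone (upper neighbor).

D♯5 (beat 2) — neighbor tone; B4 (beat 6) — neighbor tone.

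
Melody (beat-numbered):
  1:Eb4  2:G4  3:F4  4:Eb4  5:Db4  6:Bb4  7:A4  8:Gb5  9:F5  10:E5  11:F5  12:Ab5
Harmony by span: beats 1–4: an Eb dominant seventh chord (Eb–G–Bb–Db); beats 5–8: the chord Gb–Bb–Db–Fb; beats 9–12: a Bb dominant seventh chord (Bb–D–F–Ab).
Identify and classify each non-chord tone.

F4 (beat 3) — passing tone; A4 (beat 7) — escape tone; E5 (beat 10) — neighbor tone.

The harmony at that moment is Eb dominant seventh chord (Eb, G, Bb, Db); F4 is not a chord tone.
It is approached by step down from G4 and left by step down to Eb4.
Step in, step out in the same direction — a passing tone.
The harmony at that moment is Gb dominant seventh chord (Gb, Bb, Db, Fb); A4 is not a chord tone.
It is approached by step down from Bb4 and left by leap up to Gb5.
Step in, leap out — an escape tone.
The harmony at that moment is Bb dominant seventh chord (Bb, D, F, Ab); E5 is not a chord tone.
It is approached by step down from F5 and left by step up to F5.
Step away and step back to the same note — a neighbor tone (lower neighbor).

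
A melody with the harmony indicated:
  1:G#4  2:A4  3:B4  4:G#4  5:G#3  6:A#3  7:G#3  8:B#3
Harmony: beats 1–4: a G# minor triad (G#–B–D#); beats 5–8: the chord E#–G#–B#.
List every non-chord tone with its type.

A4 (beat 2) — passing tone; A#3 (beat 6) — neighbor tone.

The harmony at that moment is G# minor triad (G#, B, D#); A4 is not a chord tone.
It is approached by step up from G#4 and left by step up to B4.
Step in, step out in the same direction — a passing tone.
The harmony at that moment is E# minor triad (E#, G#, B#); A#3 is not a chord tone.
It is approached by step up from G#3 and left by step down to G#3.
Step away and step back to the same note — a neighbor tone (upper neighbor).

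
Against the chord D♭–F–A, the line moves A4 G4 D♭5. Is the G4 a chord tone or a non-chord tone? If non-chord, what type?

Non-chord tone — an escape tone.

The harmony at that moment is D♭ augmented triad (D♭, F, A); G4 is not a chord tone.
It is approached by step down from A4 and left by leap up to D♭5.
Step in, leap out — an escape tone.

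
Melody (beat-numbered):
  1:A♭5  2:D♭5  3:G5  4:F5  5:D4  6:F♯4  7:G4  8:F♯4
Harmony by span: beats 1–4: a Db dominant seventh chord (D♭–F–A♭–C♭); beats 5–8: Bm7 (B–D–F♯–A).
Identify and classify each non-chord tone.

The harmony at that moment is D♭ dominant seventh chord (D♭, F, A♭, C♭); G5 is not a chord tone.
It is approached by leap up from D♭5 and left by step down to F5.
Leap in, step out — an appoggiatura.
The harmony at that moment is B minor seventh chord (B, D, F♯, A); G4 is not a chord tone.
It is approached by step up from F♯4 and left by step down to F♯4.
Step away and step back to the same note — a neighbor tone (upper neighbor).

G5 (beat 3) — appoggiatura; G4 (beat 7) — neighbor tone.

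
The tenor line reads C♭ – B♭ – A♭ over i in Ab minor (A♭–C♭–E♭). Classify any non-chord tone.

B♭ is a passing tone.

The harmony at that moment is A♭ minor triad (A♭, C♭, E♭); B♭ is not a chord tone.
It is approached by step down from C♭ and left by step down to A♭.
Step in, step out in the same direction — a passing tone.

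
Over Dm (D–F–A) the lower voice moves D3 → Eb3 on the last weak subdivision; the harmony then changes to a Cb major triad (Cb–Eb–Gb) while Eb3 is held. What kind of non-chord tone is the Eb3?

Eb3 is an anticipation.

The harmony at that moment is D minor triad (D, F, A); Eb3 is not a chord tone.
It is approached by step up from D3 and then sustained as the same pitch into the next harmony.
Arriving early and becoming a chord tone when the harmony changes — an anticipation.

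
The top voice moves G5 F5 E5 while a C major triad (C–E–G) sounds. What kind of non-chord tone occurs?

F5 is a passing tone.

The harmony at that moment is C major triad (C, E, G); F5 is not a chord tone.
It is approached by step down from G5 and left by step down to E5.
Step in, step out in the same direction — a passing tone.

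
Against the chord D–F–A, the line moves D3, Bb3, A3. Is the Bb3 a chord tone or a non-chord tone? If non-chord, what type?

Non-chord tone — an appoggiatura.

The harmony at that moment is D minor triad (D, F, A); Bb3 is not a chord tone.
It is approached by leap up from D3 and left by step down to A3.
Leap in, step out — an appoggiatura.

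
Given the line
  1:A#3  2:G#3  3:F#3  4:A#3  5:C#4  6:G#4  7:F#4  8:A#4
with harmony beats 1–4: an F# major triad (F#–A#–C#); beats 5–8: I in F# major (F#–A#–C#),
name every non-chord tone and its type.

The harmony at that moment is F# major triad (F#, A#, C#); G#3 is not a chord tone.
It is approached by step down from A#3 and left by step down to F#3.
Step in, step out in the same direction — a passing tone.
The harmony at that moment is F# major triad (F#, A#, C#); G#4 is not a chord tone.
It is approached by leap up from C#4 and left by step down to F#4.
Leap in, step out — an appoggiatura.

G#3 (beat 2) — passing tone; G#4 (beat 6) — appoggiatura.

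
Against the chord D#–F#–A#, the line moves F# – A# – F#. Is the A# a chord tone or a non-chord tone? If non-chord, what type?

Chord tone (the fifth of D# minor triad).

D# minor triad contains D#, F#, A#; A# is the fifth, so it is a chord tone.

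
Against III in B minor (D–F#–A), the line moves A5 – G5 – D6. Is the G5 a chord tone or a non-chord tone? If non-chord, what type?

Non-chord tone — an escape tone.

The harmony at that moment is D major triad (D, F#, A); G5 is not a chord tone.
It is approached by step down from A5 and left by leap up to D6.
Step in, leap out — an escape tone.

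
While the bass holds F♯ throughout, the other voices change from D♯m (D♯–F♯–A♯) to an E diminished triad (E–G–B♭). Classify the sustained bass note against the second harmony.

The harmony at that moment is E diminished triad (E, G, B♭); F♯ is not a chord tone.
It is held over (the same pitch as the preceding F♯) and then sustained as the same pitch into the next harmony.
Sustained through a change of harmony — a pedal tone.

Pedal tone (pedal point).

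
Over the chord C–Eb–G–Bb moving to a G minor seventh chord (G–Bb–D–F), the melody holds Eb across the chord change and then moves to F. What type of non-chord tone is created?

The harmony at that moment is G minor seventh chord (G, Bb, D, F); Eb is not a chord tone.
It is held over (the same pitch as the preceding Eb) and left by step up to F.
Held over from the previous chord and resolving up by step — a retardation.

Eb is a retardation.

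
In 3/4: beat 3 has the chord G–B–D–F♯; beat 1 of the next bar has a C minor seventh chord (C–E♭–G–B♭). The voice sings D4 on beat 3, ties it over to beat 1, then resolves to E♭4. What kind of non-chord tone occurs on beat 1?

The harmony at that moment is C minor seventh chord (C, E♭, G, B♭); D4 is not a chord tone.
It is held over (the same pitch as the preceding D4) and left by step up to E♭4.
Held over from the previous chord and resolving up by step — a retardation.

Retardation.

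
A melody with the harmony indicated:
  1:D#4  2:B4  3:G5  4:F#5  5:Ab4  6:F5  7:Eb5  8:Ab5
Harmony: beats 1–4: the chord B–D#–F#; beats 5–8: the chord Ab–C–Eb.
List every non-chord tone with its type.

G5 (beat 3) — appoggiatura; F5 (beat 6) — appoggiatura.

The harmony at that moment is B major triad (B, D#, F#); G5 is not a chord tone.
It is approached by leap up from B4 and left by step down to F#5.
Leap in, step out — an appoggiatura.
The harmony at that moment is Ab major triad (Ab, C, Eb); F5 is not a chord tone.
It is approached by leap up from Ab4 and left by step down to Eb5.
Leap in, step out — an appoggiatura.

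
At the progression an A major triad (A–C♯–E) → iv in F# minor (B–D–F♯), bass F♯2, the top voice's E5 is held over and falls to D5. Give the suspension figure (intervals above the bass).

At the second chord the bass is F♯2. The suspended E5 lies a seventh above the bass; after resolving down by step to D5, the interval above the bass becomes a sixth.
Suspension figures are named by those two intervals: 7–6.

7–6 suspension.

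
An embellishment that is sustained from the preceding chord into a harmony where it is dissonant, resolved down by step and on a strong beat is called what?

Suspension.

Approach: by preparation — the pitch is first a chord tone, then held (tied or repeated) while the harmony changes under it. Departure: down by step. Metric position: strong.
A prepared dissonance that resolves downward by step — a suspension. (The same figure resolving upward would be a retardation.)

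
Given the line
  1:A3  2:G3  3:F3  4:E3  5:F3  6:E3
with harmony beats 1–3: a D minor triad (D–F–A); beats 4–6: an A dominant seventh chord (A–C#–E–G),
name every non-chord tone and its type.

The harmony at that moment is D minor triad (D, F, A); G3 is not a chord tone.
It is approached by step down from A3 and left by step down to F3.
Step in, step out in the same direction — a passing tone.
The harmony at that moment is A dominant seventh chord (A, C#, E, G); F3 is not a chord tone.
It is approached by step up from E3 and left by step down to E3.
Step away and step back to the same note — a neighbor tone (upper neighbor).

G3 (beat 2) — passing tone; F3 (beat 5) — neighbor tone.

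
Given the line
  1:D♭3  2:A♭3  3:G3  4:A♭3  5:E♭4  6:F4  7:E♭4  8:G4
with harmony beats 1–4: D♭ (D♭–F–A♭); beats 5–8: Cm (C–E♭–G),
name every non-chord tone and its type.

G3 (beat 3) — neighbor tone; F4 (beat 6) — neighbor tone.

The harmony at that moment is D♭ major triad (D♭, F, A♭); G3 is not a chord tone.
It is approached by step down from A♭3 and left by step up to A♭3.
Step away and step back to the same note — a neighbor tone (lower neighbor).
The harmony at that moment is C minor triad (C, E♭, G); F4 is not a chord tone.
It is approached by step up from E♭4 and left by step down to E♭4.
Step away and step back to the same note — a neighbor tone (upper neighbor).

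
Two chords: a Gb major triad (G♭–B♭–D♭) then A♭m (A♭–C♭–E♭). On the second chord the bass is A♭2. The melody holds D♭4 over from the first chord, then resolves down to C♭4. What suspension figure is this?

At the second chord the bass is A♭2. The suspended D♭4 lies a fourth above the bass; after resolving down by step to C♭4, the interval above the bass becomes a third.
Suspension figures are named by those two intervals: 4–3.

4–3 suspension.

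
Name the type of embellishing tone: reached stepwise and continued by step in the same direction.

Passing tone.

Approach: by step. Departure: by step, continuing in the same direction.
Stepwise on both sides with no change of direction means the note fills in the space between two different chord tones — a passing tone. (Had it turned back to its starting note it would be a neighbor tone instead.)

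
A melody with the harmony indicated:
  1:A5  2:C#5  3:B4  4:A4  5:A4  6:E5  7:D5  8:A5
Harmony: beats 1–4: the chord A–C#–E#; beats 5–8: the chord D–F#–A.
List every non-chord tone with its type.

The harmony at that moment is A augmented triad (A, C#, E#); B4 is not a chord tone.
It is approached by step down from C#5 and left by step down to A4.
Step in, step out in the same direction — a passing tone.
The harmony at that moment is D major triad (D, F#, A); E5 is not a chord tone.
It is approached by leap up from A4 and left by step down to D5.
Leap in, step out — an appoggiatura.

B4 (beat 3) — passing tone; E5 (beat 6) — appoggiatura.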